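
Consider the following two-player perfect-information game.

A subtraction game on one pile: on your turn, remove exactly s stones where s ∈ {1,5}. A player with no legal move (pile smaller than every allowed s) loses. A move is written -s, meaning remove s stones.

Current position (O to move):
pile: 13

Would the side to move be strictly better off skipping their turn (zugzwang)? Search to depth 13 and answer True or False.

p1 O@[13]: -1[12]+1* -5[8]+1
p2 X@[12]: -1[11]-1* -5[7]-1
p3 O@[11]: -1[10]+1* -5[6]+1
p4 X@[10]: -1[9]-1* -5[5]-1
p5 O@[9]: -1[8]+1* -5[4]+1
p6 X@[8]: -1[7]-1* -5[3]-1
p7 O@[7]: -1[6]+1* -5[2]+1
p8 X@[6]: -1[5]-1* -5[1]-1
p9 O@[5]: -1[4]+1* -5[0]+1
p10 X@[4]: -1[3]-1*
p11 O@[3]: -1[2]+1*
p12 X@[2]: -1[1]-1*
p13 O@[1]: -1[0]+1*
p14 X@[0] terminal -1; root [13] d13
pass branch (X moves first from the same position):
  | p1 X@[13]: -1[12]+1* -5[8]+1
  | p2 O@[12]: -1[11]-1* -5[7]-1
  | p3 X@[11]: -1[10]+1* -5[6]+1
  | p4 O@[10]: -1[9]-1* -5[5]-1
  | p5 X@[9]: -1[8]+1* -5[4]+1
  | p6 O@[8]: -1[7]-1* -5[3]-1
  | p7 X@[7]: -1[6]+1* -5[2]+1
  | p8 O@[6]: -1[5]-1* -5[1]-1
  | p9 X@[5]: -1[4]+1* -5[0]+1
  | p10 O@[4]: -1[3]-1*
  | p11 X@[3]: -1[2]+1*
  | p12 O@[2]: -1[1]-1*
  | p13 X@[1]: -1[0]+1*
  | p14 O@[0] terminal -1; root [13] d13
O moving scores +1; O passing scores -1

zugzwang(13, O) = False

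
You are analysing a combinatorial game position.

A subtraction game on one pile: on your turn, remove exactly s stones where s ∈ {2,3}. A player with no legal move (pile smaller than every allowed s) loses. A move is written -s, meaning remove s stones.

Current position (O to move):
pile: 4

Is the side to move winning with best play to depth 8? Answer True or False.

O winning at [4]: True

[4] O move#1: -2:-1/2, -3:+1/1*
[1] end (terminal -1, X#2); searched 4 to 8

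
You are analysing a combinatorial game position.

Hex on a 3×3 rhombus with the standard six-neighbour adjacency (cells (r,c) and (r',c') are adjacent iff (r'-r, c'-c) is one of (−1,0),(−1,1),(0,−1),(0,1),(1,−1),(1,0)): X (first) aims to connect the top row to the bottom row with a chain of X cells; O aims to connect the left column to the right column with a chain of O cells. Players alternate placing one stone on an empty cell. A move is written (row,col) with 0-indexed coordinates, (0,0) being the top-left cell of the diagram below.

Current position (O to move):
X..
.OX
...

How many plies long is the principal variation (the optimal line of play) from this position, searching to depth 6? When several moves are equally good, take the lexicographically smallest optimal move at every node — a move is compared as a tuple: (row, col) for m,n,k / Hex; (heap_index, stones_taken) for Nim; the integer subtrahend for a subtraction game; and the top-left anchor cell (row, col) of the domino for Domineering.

PV length from [X../.OX/...]: 3 plies

ply 1, O at X../.OX/... | (0,1)=-1→XO./.OX/...; (0,2)=+1→X.O/.OX/...*; (1,0)=-1→X../OOX/...; (2,0)=-1→X../.OX/O..; (2,1)=+1→X../.OX/.O.; (2,2)=+1→X../.OX/..O
ply 2, X at X.O/.OX/... | (0,1)=-1→XXO/.OX/...*; (1,0)=-1→X.O/XOX/...; (2,0)=-1→X.O/.OX/X..; (2,1)=-1→X.O/.OX/.X.; (2,2)=-1→X.O/.OX/..X
ply 3, O at XXO/.OX/... | (1,0)=+1→XXO/OOX/...*; (2,0)=+1→XXO/.OX/O..; (2,1)=+1→XXO/.OX/.O.; (2,2)=+1→XXO/.OX/..O
ply 4: XXO/OOX/... is terminal -1 (X); from X../.OX/... depth 6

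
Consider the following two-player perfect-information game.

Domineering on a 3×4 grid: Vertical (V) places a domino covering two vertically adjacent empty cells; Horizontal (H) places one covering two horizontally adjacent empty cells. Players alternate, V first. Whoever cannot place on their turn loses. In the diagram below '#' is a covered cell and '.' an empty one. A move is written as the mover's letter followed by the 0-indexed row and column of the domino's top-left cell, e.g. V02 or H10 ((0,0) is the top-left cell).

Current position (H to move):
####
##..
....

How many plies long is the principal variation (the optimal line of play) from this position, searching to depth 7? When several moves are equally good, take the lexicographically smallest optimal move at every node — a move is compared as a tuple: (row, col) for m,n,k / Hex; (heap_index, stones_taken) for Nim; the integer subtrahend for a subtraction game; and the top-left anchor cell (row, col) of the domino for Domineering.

[####/##../....] H move#1: H12:+1/####/####/....*, H20:-1/####/##../##.., H21:-1/####/##../.##., H22:+1/####/##../..##
[####/####/....] end (terminal -1, V#2); searched ####/##../.... to 7

PV length from [####/##../....]: 1 ply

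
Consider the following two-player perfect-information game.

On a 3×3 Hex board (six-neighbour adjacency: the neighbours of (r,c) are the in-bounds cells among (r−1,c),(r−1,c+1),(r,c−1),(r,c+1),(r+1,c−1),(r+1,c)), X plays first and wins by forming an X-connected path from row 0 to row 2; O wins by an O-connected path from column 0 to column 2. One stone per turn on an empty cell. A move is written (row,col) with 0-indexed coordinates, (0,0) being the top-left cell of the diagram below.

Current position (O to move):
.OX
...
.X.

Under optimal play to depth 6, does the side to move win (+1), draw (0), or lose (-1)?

value(.OX/.../.X., O) = -1

p1 O@[.OX/.../.X.]: (0,0)[OOX/.../.X.]-1* (1,0)[.OX/O../.X.]-1 (1,1)[.OX/.O./.X.]-1 (1,2)[.OX/..O/.X.]-1 (2,0)[.OX/.../OX.]-1 (2,2)[.OX/.../.XO]-1
p2 X@[OOX/.../.X.]: (1,0)[OOX/X../.X.]+1* (1,1)[OOX/.X./.X.]+1 (1,2)[OOX/..X/.X.]+1 (2,0)[OOX/.../XX.]+1 (2,2)[OOX/.../.XX]+1
p3 O@[OOX/X../.X.]: (1,1)[OOX/XO./.X.]-1* (1,2)[OOX/X.O/.X.]-1 (2,0)[OOX/X../OX.]-1 (2,2)[OOX/X../.XO]-1
p4 X@[OOX/XO./.X.]: (1,2)[OOX/XOX/.X.]+1* (2,0)[OOX/XO./XX.]-1 (2,2)[OOX/XO./.XX]-1
p5 O@[OOX/XOX/.X.] terminal -1; root [.OX/.../.X.] d6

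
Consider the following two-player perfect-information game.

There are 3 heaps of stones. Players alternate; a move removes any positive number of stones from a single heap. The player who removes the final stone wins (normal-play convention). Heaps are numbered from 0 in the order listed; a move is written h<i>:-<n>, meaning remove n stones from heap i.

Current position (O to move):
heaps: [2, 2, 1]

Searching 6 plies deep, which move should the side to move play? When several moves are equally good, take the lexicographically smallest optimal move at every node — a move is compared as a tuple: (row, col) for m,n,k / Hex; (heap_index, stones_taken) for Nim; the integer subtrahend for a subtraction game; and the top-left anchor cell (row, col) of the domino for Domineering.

p1 O@[(2,2,1)]: h0:-1[(1,2,1)]-1 h0:-2[(0,2,1)]-1 h1:-1[(2,1,1)]-1 h1:-2[(2,0,1)]-1 h2:-1[(2,2,0)]+1*
p2 X@[(2,2,0)]: h0:-1[(1,2,0)]-1* h0:-2[(0,2,0)]-1 h1:-1[(2,1,0)]-1 h1:-2[(2,0,0)]-1
p3 O@[(1,2,0)]: h0:-1[(0,2,0)]-1 h1:-1[(1,1,0)]+1* h1:-2[(1,0,0)]-1
p4 X@[(1,1,0)]: h0:-1[(0,1,0)]-1* h1:-1[(1,0,0)]-1
p5 O@[(0,1,0)]: h1:-1[(0,0,0)]+1*
p6 X@[(0,0,0)] terminal -1; root [(2,2,1)] d6

O's best at [(2,2,1)]: h2:-1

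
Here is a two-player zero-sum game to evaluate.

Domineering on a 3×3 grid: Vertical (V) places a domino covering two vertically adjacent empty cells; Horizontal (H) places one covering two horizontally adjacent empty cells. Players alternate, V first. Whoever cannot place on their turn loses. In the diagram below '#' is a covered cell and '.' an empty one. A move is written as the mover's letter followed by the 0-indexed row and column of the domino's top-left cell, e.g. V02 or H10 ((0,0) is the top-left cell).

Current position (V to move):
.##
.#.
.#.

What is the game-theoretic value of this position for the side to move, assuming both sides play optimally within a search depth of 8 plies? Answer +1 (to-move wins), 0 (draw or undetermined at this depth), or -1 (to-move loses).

[.##/.#./.#.] V move#1: V00:+1/###/##./.#.*, V10:+1/.##/##./##., V12:+1/.##/.##/.##
[###/##./.#.] end (terminal -1, H#2); searched .##/.#./.#. to 8

value(.##/.#./.#., V) = +1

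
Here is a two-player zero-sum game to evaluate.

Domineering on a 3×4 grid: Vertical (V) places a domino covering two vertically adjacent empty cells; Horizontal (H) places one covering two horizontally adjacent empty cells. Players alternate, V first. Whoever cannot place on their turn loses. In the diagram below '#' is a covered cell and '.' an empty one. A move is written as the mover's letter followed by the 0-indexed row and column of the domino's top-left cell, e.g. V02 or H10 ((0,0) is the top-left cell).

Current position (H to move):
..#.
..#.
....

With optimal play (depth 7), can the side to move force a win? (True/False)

ply 1, H at ..#./..#./.... | H00=-1→###./..#./....; H10=+1→..#./###./....*; H20=-1→..#./..#./##..; H21=-1→..#./..#./.##.; H22=-1→..#./..#./..##
ply 2, V at ..#./###./.... | V03=-1→..##/####/....*; V13=-1→..#./####/...#
ply 3, H at ..##/####/.... | H00=+1→####/####/....*; H20=+1→..##/####/##..; H21=+1→..##/####/.##.; H22=+1→..##/####/..##
ply 4: ####/####/.... is terminal -1 (V); from ..#./..#./.... depth 7

H winning at [..#./..#./....]: True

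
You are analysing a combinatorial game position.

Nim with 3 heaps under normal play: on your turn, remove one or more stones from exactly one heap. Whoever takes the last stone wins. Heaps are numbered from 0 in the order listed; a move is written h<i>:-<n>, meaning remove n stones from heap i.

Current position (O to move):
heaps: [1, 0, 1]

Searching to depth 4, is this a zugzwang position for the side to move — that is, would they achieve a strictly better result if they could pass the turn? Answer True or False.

zugzwang((1,0,1), O) = True

[(1,0,1)] O move#1: h0:-1:-1/(0,0,1)*, h2:-1:-1/(1,0,0)
[(0,0,1)] X move#2: h2:-1:+1/(0,0,0)*
[(0,0,0)] end (terminal -1, O#3); searched (1,0,1) to 4
pass branch (X moves first from the same position):
  | [(1,0,1)] X move#1: h0:-1:-1/(0,0,1)*, h2:-1:-1/(1,0,0)
  | [(0,0,1)] O move#2: h2:-1:+1/(0,0,0)*
  | [(0,0,0)] end (terminal -1, X#3); searched (1,0,1) to 4
O moving scores -1; O passing scores +1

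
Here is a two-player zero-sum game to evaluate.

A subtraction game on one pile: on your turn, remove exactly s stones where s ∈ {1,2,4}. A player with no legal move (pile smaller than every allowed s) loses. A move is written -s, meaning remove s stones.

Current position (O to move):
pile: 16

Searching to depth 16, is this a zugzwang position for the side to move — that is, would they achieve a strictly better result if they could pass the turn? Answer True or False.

zugzwang(16, O) = False

[16] O move#1: -1:+1/15*, -2:-1/14, -4:+1/12
[15] X move#2: -1:-1/14*, -2:-1/13, -4:-1/11
[14] O move#3: -1:-1/13, -2:+1/12*, -4:-1/10
[12] X move#4: -1:-1/11*, -2:-1/10, -4:-1/8
[11] O move#5: -1:-1/10, -2:+1/9*, -4:-1/7
[9] X move#6: -1:-1/8*, -2:-1/7, -4:-1/5
[8] O move#7: -1:-1/7, -2:+1/6*, -4:-1/4
[6] X move#8: -1:-1/5*, -2:-1/4, -4:-1/2
[5] O move#9: -1:-1/4, -2:+1/3*, -4:-1/1
[3] X move#10: -1:-1/2*, -2:-1/1
[2] O move#11: -1:-1/1, -2:+1/0*
[0] end (terminal -1, X#12); searched 16 to 16
if O skipped the turn, X would face:
~ [16] X move#1: -1:+1/15*, -2:-1/14, -4:+1/12
~ [15] O move#2: -1:-1/14*, -2:-1/13, -4:-1/11
~ [14] X move#3: -1:-1/13, -2:+1/12*, -4:-1/10
~ [12] O move#4: -1:-1/11*, -2:-1/10, -4:-1/8
~ [11] X move#5: -1:-1/10, -2:+1/9*, -4:-1/7
~ [9] O move#6: -1:-1/8*, -2:-1/7, -4:-1/5
~ [8] X move#7: -1:-1/7, -2:+1/6*, -4:-1/4
~ [6] O move#8: -1:-1/5*, -2:-1/4, -4:-1/2
~ [5] X move#9: -1:-1/4, -2:+1/3*, -4:-1/1
~ [3] O move#10: -1:-1/2*, -2:-1/1
~ [2] X move#11: -1:-1/1, -2:+1/0*
~ [0] end (terminal -1, O#12); searched 16 to 16
compare (O): move=+1 vs pass=-1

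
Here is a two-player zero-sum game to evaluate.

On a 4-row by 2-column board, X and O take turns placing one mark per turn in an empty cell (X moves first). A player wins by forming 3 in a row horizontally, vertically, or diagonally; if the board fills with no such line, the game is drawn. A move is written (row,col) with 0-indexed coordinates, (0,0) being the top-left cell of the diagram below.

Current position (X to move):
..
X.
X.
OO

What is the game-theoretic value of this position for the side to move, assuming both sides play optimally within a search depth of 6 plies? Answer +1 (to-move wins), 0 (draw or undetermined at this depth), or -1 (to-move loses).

ply 1, X at ../X./X./OO | (0,0)=+1→X./X./X./OO*; (0,1)=+0→.X/X./X./OO; (1,1)=+0→../XX/X./OO; (2,1)=+0→../X./XX/OO
ply 2: X./X./X./OO is terminal -1 (O); from ../X./X./OO depth 6

value(../X./X./OO, X) = +1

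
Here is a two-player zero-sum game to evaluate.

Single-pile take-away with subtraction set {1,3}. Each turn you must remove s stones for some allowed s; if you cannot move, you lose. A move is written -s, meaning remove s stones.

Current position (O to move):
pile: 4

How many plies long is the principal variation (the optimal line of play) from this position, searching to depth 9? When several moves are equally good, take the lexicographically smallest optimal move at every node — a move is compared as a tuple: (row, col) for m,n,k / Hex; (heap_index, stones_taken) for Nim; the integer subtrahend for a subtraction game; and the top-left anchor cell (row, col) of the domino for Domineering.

PV length from [4]: 4 plies

p1 O@[4]: -1[3]-1* -3[1]-1
p2 X@[3]: -1[2]+1* -3[0]+1
p3 O@[2]: -1[1]-1*
p4 X@[1]: -1[0]+1*
p5 O@[0] terminal -1; root [4] d9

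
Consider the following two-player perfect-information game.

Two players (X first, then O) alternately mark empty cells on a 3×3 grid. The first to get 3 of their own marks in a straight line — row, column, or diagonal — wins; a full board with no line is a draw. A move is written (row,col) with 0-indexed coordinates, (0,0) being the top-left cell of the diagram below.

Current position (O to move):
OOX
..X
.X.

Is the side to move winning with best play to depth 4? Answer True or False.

O winning at [OOX/..X/.X.]: False

ply 1, O at OOX/..X/.X. | (1,0)=-1→OOX/O.X/.X.*; (1,1)=-1→OOX/.OX/.X.; (2,0)=-1→OOX/..X/OX.; (2,2)=-1→OOX/..X/.XO
ply 2, X at OOX/O.X/.X. | (1,1)=-1→OOX/OXX/.X.; (2,0)=+1→OOX/O.X/XX.*; (2,2)=+1→OOX/O.X/.XX
ply 3, O at OOX/O.X/XX. | (1,1)=-1→OOX/OOX/XX.*; (2,2)=-1→OOX/O.X/XXO
ply 4, X at OOX/OOX/XX. | (2,2)=+1→OOX/OOX/XXX*
ply 5: OOX/OOX/XXX is terminal -1 (O); from OOX/..X/.X. depth 4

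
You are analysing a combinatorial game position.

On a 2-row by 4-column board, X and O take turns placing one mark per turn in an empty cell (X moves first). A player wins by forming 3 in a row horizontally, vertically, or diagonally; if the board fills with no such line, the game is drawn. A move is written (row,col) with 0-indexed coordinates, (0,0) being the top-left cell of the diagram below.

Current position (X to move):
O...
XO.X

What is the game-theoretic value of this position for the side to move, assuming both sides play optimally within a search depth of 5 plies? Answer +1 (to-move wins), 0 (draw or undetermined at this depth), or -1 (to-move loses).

value(O.../XO.X, X) = 0

p1 X@[O.../XO.X]: (0,1)[OX../XO.X]+0* (0,2)[O.X./XO.X]+0 (0,3)[O..X/XO.X]+0 (1,2)[O.../XOXX]+0
p2 O@[OX../XO.X]: (0,2)[OXO./XO.X]+0* (0,3)[OX.O/XO.X]+0 (1,2)[OX../XOOX]+0
p3 X@[OXO./XO.X]: (0,3)[OXOX/XO.X]+0* (1,2)[OXO./XOXX]+0
p4 O@[OXOX/XO.X]: (1,2)[OXOX/XOOX]+0*
p5 X@[OXOX/XOOX] terminal +0; root [O.../XO.X] d5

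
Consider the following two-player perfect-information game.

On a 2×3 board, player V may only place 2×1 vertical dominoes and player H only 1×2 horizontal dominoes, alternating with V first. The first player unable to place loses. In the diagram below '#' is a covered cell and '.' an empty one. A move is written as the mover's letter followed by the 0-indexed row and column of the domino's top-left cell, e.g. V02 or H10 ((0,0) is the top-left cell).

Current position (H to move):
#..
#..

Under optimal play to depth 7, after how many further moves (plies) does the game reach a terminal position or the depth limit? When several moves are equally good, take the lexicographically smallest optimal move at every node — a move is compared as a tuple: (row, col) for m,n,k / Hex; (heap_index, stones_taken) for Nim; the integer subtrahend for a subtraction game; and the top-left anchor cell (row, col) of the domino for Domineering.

p1 H@[#../#..]: H01[###/#..]+1* H11[#../###]+1
p2 V@[###/#..] terminal -1; root [#../#..] d7

PV length from [#../#..]: 1 ply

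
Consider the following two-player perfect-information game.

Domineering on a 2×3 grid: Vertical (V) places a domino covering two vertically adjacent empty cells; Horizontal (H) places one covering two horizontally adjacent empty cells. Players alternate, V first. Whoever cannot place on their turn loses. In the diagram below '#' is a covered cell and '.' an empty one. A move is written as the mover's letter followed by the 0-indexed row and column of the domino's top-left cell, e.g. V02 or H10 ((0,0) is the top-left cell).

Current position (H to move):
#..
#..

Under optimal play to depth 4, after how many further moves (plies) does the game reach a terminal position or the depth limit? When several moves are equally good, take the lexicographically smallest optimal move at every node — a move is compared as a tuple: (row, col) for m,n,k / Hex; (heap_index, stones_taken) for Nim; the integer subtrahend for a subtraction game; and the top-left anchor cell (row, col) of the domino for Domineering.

PV length from [#../#..]: 1 ply

p1 H@[#../#..]: H01[###/#..]+1* H11[#../###]+1
p2 V@[###/#..] terminal -1; root [#../#..] d4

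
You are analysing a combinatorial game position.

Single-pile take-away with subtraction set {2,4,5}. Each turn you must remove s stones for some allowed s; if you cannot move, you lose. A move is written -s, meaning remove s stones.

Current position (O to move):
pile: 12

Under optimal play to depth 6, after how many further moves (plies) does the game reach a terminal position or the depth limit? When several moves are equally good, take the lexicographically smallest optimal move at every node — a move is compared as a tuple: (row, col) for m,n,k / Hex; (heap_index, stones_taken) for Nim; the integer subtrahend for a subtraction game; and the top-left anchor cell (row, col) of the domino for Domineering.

PV length from [12]: 3 plies

p1 O@[12]: -2[10]-1 -4[8]+1* -5[7]+1
p2 X@[8]: -2[6]-1* -4[4]-1 -5[3]-1
p3 O@[6]: -2[4]-1 -4[2]-1 -5[1]+1*
p4 X@[1] terminal -1; root [12] d6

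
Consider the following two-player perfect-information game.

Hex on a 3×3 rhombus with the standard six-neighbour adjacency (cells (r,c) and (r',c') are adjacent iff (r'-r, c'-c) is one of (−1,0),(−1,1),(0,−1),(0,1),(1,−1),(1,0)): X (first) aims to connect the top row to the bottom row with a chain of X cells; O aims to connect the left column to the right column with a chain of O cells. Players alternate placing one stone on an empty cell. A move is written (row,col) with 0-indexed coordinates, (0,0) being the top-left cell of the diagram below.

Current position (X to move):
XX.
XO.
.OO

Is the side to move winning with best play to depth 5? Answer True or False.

ply 1, X at XX./XO./.OO | (0,2)=-1→XXX/XO./.OO; (1,2)=-1→XX./XOX/.OO; (2,0)=+1→XX./XO./XOO*
ply 2: XX./XO./XOO is terminal -1 (O); from XX./XO./.OO depth 5

X winning at [XX./XO./.OO]: True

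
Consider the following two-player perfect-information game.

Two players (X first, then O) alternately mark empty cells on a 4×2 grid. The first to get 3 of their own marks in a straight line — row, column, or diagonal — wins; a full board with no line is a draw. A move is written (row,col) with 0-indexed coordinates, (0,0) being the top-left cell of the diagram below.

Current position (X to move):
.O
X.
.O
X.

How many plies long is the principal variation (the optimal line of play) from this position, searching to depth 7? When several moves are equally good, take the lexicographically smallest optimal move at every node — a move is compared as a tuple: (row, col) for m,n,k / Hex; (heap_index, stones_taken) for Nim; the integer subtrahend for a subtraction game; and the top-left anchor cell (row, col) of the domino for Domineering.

ply 1, X at .O/X./.O/X. | (0,0)=-1→XO/X./.O/X.; (1,1)=+0→.O/XX/.O/X.; (2,0)=+1→.O/X./XO/X.*; (3,1)=-1→.O/X./.O/XX
ply 2: .O/X./XO/X. is terminal -1 (O); from .O/X./.O/X. depth 7

PV length from [.O/X./.O/X.]: 1 ply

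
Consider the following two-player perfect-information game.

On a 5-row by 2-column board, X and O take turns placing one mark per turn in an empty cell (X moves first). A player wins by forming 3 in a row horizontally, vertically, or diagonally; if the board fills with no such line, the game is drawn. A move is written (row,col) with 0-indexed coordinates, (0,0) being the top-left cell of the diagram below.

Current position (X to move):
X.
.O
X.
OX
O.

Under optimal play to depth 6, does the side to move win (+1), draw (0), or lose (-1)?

value(X./.O/X./OX/O., X) = +1

[X./.O/X./OX/O.] X move#1: (0,1):+0/XX/.O/X./OX/O., (1,0):+1/X./XO/X./OX/O.*, (2,1):+1/X./.O/XX/OX/O., (4,1):+1/X./.O/X./OX/OX
[X./XO/X./OX/O.] end (terminal -1, O#2); searched X./.O/X./OX/O. to 6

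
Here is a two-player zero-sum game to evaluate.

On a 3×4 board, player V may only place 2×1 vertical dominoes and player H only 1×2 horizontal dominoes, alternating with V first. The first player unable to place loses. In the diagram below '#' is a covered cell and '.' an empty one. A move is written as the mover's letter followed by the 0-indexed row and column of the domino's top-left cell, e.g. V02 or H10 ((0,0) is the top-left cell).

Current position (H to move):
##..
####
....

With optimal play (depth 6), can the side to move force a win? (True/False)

H winning at [##../####/....]: True

[##../####/....] H move#1: H02:+1/####/####/....*, H20:+1/##../####/##.., H21:+1/##../####/.##., H22:+1/##../####/..##
[####/####/....] end (terminal -1, V#2); searched ##../####/.... to 6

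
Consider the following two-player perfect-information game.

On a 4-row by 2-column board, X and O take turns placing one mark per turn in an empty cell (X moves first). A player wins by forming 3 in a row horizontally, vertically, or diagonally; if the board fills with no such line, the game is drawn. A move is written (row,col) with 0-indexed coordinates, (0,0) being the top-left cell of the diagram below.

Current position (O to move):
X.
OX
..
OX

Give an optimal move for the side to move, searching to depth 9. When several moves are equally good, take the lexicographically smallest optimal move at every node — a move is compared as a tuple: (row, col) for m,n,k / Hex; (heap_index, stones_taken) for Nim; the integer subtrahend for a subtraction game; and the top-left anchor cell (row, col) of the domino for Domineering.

p1 O@[X./OX/../OX]: (0,1)[XO/OX/../OX]-1 (2,0)[X./OX/O./OX]+1* (2,1)[X./OX/.O/OX]+0
p2 X@[X./OX/O./OX] terminal -1; root [X./OX/../OX] d9

O's best at [X./OX/../OX]: (2,0)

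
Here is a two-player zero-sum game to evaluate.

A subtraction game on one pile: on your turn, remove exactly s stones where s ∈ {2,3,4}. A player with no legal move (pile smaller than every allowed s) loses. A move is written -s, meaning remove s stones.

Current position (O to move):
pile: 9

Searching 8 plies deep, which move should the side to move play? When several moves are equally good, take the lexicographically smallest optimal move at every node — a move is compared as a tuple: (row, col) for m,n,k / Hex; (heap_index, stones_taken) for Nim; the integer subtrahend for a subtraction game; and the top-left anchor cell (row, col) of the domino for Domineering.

[9] O move#1: -2:+1/7*, -3:+1/6, -4:-1/5
[7] X move#2: -2:-1/5*, -3:-1/4, -4:-1/3
[5] O move#3: -2:-1/3, -3:-1/2, -4:+1/1*
[1] end (terminal -1, X#4); searched 9 to 8

O's best at [9]: -2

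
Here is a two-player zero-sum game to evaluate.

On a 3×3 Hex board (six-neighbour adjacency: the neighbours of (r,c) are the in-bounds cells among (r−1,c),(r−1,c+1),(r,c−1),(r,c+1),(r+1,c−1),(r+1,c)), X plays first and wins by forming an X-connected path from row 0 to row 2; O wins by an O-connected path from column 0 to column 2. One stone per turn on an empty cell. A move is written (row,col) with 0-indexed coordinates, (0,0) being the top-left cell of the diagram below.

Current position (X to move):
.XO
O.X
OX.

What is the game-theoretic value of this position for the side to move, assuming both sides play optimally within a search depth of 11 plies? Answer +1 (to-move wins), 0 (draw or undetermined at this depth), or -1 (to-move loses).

value(.XO/O.X/OX., X) = +1

[.XO/O.X/OX.] X move#1: (0,0):-1/XXO/O.X/OX., (1,1):+1/.XO/OXX/OX.*, (2,2):-1/.XO/O.X/OXX
[.XO/OXX/OX.] end (terminal -1, O#2); searched .XO/O.X/OX. to 11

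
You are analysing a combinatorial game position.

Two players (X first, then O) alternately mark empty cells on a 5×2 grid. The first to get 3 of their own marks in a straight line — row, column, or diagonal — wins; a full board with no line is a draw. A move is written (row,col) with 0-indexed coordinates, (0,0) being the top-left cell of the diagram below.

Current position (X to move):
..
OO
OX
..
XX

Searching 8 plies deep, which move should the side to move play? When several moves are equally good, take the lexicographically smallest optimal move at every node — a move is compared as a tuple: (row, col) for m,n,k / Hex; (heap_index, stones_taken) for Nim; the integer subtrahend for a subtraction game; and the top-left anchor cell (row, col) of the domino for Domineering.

[../OO/OX/../XX] X move#1: (0,0):-1/X./OO/OX/../XX, (0,1):-1/.X/OO/OX/../XX, (3,0):-1/../OO/OX/X./XX, (3,1):+1/../OO/OX/.X/XX*
[../OO/OX/.X/XX] end (terminal -1, O#2); searched ../OO/OX/../XX to 8

X's best at [../OO/OX/../XX]: (3,1)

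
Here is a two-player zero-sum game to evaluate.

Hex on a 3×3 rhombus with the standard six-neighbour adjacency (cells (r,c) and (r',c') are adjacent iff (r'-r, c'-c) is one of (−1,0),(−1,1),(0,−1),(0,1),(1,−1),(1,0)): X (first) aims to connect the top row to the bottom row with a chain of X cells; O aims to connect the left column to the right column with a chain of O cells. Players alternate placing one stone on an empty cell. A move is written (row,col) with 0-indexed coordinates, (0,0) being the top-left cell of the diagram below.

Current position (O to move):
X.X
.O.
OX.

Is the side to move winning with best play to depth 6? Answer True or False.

O winning at [X.X/.O./OX.]: True

ply 1, O at X.X/.O./OX. | (0,1)=-1→XOX/.O./OX.; (1,0)=-1→X.X/OO./OX.; (1,2)=+1→X.X/.OO/OX.*; (2,2)=-1→X.X/.O./OXO
ply 2: X.X/.OO/OX. is terminal -1 (X); from X.X/.O./OX. depth 6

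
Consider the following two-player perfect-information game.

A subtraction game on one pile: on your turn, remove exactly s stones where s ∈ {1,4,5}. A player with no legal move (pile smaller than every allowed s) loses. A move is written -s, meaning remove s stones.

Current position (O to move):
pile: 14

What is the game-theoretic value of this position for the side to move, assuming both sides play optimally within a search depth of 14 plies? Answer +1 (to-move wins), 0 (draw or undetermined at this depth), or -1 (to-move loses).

value(14, O) = +1

[14] O move#1: -1:-1/13, -4:+1/10*, -5:-1/9
[10] X move#2: -1:-1/9*, -4:-1/6, -5:-1/5
[9] O move#3: -1:+1/8*, -4:-1/5, -5:-1/4
[8] X move#4: -1:-1/7*, -4:-1/4, -5:-1/3
[7] O move#5: -1:-1/6, -4:-1/3, -5:+1/2*
[2] X move#6: -1:-1/1*
[1] O move#7: -1:+1/0*
[0] end (terminal -1, X#8); searched 14 to 14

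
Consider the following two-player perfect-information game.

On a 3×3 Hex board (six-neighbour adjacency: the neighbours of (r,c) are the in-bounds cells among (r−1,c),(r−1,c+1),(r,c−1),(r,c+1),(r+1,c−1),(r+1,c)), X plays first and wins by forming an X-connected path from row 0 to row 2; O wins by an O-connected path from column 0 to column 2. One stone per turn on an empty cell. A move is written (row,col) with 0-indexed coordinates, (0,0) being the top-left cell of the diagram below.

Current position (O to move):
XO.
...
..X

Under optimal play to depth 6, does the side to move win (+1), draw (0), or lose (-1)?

p1 O@[XO./.../..X]: (0,2)[XOO/.../..X]-1 (1,0)[XO./O../..X]-1 (1,1)[XO./.O./..X]+1* (1,2)[XO./..O/..X]-1 (2,0)[XO./.../O.X]-1 (2,1)[XO./.../.OX]-1
p2 X@[XO./.O./..X]: (0,2)[XOX/.O./..X]-1* (1,0)[XO./XO./..X]-1 (1,2)[XO./.OX/..X]-1 (2,0)[XO./.O./X.X]-1 (2,1)[XO./.O./.XX]-1
p3 O@[XOX/.O./..X]: (1,0)[XOX/OO./..X]-1 (1,2)[XOX/.OO/..X]+1* (2,0)[XOX/.O./O.X]-1 (2,1)[XOX/.O./.OX]-1
p4 X@[XOX/.OO/..X]: (1,0)[XOX/XOO/..X]-1* (2,0)[XOX/.OO/X.X]-1 (2,1)[XOX/.OO/.XX]-1
p5 O@[XOX/XOO/..X]: (2,0)[XOX/XOO/O.X]+1* (2,1)[XOX/XOO/.OX]-1
p6 X@[XOX/XOO/O.X] terminal -1; root [XO./.../..X] d6

value(XO./.../..X, O) = +1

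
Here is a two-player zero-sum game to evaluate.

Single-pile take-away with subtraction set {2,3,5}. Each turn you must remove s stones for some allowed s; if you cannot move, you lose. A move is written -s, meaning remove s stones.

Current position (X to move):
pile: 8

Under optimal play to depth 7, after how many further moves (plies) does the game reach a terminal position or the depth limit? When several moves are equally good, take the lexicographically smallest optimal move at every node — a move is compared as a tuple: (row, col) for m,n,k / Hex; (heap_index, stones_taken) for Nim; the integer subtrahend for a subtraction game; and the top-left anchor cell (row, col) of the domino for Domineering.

[8] X move#1: -2:-1/6*, -3:-1/5, -5:-1/3
[6] O move#2: -2:-1/4, -3:-1/3, -5:+1/1*
[1] end (terminal -1, X#3); searched 8 to 7

PV length from [8]: 2 plies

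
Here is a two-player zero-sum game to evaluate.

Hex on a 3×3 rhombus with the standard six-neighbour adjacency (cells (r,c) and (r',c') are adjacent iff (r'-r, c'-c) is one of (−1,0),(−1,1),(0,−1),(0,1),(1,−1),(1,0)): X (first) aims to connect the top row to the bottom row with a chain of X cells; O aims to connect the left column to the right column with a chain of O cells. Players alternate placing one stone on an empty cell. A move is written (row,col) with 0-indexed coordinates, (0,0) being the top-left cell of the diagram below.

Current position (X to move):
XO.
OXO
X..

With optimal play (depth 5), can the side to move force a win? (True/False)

X winning at [XO./OXO/X..]: True

ply 1, X at XO./OXO/X.. | (0,2)=+1→XOX/OXO/X..*; (2,1)=-1→XO./OXO/XX.; (2,2)=-1→XO./OXO/X.X
ply 2: XOX/OXO/X.. is terminal -1 (O); from XO./OXO/X.. depth 5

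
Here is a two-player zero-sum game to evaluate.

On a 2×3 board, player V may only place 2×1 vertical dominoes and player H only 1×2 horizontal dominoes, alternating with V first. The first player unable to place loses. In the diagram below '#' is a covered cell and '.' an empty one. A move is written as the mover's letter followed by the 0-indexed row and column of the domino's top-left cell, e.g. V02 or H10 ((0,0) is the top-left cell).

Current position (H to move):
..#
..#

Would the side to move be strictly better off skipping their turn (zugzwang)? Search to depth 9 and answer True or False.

[..#/..#] H move#1: H00:+1/###/..#*, H10:+1/..#/###
[###/..#] end (terminal -1, V#2); searched ..#/..# to 9
suppose H passes — search the same position with V to move:
pass> [..#/..#] V move#1: V00:+1/#.#/#.#*, V01:+1/.##/.##
pass> [#.#/#.#] end (terminal -1, H#2); searched ..#/..# to 9
for H: play +1, pass -1

zugzwang(..#/..#, H) = False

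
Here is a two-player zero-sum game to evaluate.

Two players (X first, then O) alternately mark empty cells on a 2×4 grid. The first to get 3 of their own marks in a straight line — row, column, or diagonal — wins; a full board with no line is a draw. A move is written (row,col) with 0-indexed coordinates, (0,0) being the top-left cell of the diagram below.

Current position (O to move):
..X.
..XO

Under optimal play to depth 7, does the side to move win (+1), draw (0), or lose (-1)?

value(..X./..XO, O) = 0

p1 O@[..X./..XO]: (0,0)[O.X./..XO]+0* (0,1)[.OX./..XO]+0 (0,3)[..XO/..XO]+0 (1,0)[..X./O.XO]-1 (1,1)[..X./.OXO]-1
p2 X@[O.X./..XO]: (0,1)[OXX./..XO]+0* (0,3)[O.XX/..XO]+0 (1,0)[O.X./X.XO]+0 (1,1)[O.X./.XXO]+0
p3 O@[OXX./..XO]: (0,3)[OXXO/..XO]+0* (1,0)[OXX./O.XO]-1 (1,1)[OXX./.OXO]-1
p4 X@[OXXO/..XO]: (1,0)[OXXO/X.XO]+0* (1,1)[OXXO/.XXO]+0
p5 O@[OXXO/X.XO]: (1,1)[OXXO/XOXO]+0*
p6 X@[OXXO/XOXO] terminal +0; root [..X./..XO] d7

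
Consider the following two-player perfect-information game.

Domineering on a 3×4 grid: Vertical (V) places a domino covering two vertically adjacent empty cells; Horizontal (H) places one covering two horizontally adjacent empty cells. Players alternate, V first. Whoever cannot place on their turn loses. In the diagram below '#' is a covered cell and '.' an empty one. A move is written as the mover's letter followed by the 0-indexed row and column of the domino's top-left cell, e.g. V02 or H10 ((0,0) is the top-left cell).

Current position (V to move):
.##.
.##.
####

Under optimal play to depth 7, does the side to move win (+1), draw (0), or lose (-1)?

[.##./.##./####] V move#1: V00:+1/###./###./####*, V03:+1/.###/.###/####
[###./###./####] end (terminal -1, H#2); searched .##./.##./#### to 7

value(.##./.##./####, V) = +1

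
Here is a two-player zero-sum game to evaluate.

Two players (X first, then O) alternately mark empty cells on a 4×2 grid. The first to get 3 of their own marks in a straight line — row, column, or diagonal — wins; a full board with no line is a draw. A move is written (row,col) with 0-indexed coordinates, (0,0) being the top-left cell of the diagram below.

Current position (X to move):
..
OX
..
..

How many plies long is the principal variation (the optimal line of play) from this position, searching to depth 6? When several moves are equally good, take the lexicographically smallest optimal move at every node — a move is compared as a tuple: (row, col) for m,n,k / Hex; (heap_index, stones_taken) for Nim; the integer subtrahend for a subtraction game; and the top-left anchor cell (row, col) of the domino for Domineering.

PV length from [../OX/../..]: 3 plies

[../OX/../..] X move#1: (0,0):+0/X./OX/../.., (0,1):+0/.X/OX/../.., (2,0):+0/../OX/X./.., (2,1):+1/../OX/.X/..*, (3,0):+0/../OX/../X., (3,1):+0/../OX/../.X
[../OX/.X/..] O move#2: (0,0):-1/O./OX/.X/..*, (0,1):-1/.O/OX/.X/.., (2,0):-1/../OX/OX/.., (3,0):-1/../OX/.X/O., (3,1):-1/../OX/.X/.O
[O./OX/.X/..] X move#3: (0,1):+1/OX/OX/.X/..*, (2,0):+1/O./OX/XX/.., (3,0):-1/O./OX/.X/X., (3,1):+1/O./OX/.X/.X
[OX/OX/.X/..] end (terminal -1, O#4); searched ../OX/../.. to 6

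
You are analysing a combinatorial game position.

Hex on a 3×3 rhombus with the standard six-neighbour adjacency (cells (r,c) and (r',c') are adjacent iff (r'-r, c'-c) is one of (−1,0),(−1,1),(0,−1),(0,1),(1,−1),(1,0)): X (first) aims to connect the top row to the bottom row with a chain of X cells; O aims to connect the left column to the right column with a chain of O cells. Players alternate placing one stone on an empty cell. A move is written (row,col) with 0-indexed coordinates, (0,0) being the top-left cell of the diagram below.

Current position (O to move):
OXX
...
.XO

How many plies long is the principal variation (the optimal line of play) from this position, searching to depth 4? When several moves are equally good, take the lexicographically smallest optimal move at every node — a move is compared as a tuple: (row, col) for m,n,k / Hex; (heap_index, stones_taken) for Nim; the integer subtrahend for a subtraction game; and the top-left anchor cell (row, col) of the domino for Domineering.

PV length from [OXX/.../.XO]: 2 plies

[OXX/.../.XO] O move#1: (1,0):-1/OXX/O../.XO*, (1,1):-1/OXX/.O./.XO, (1,2):-1/OXX/..O/.XO, (2,0):-1/OXX/.../OXO
[OXX/O../.XO] X move#2: (1,1):+1/OXX/OX./.XO*, (1,2):+1/OXX/O.X/.XO, (2,0):+1/OXX/O../XXO
[OXX/OX./.XO] end (terminal -1, O#3); searched OXX/.../.XO to 4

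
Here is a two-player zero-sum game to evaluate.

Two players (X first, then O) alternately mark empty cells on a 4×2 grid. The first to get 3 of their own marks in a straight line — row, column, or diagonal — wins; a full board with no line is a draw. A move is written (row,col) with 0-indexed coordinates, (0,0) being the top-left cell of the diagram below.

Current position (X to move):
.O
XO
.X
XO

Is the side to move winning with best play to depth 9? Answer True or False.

X winning at [.O/XO/.X/XO]: True

[.O/XO/.X/XO] X move#1: (0,0):+0/XO/XO/.X/XO, (2,0):+1/.O/XO/XX/XO*
[.O/XO/XX/XO] end (terminal -1, O#2); searched .O/XO/.X/XO to 9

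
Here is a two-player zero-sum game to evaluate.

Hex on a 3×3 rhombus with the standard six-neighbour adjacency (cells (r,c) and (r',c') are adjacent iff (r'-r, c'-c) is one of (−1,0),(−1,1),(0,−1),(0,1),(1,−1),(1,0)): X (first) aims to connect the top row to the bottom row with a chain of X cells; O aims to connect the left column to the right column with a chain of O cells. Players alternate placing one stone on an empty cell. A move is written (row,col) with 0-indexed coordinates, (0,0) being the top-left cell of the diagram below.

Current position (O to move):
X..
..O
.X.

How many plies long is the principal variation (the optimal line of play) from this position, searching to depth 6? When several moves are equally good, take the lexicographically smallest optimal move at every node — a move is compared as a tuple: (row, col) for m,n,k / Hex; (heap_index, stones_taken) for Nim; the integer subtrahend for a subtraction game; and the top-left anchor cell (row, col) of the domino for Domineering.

p1 O@[X../..O/.X.]: (0,1)[XO./..O/.X.]-1 (0,2)[X.O/..O/.X.]-1 (1,0)[X../O.O/.X.]-1 (1,1)[X../.OO/.X.]+1* (2,0)[X../..O/OX.]-1 (2,2)[X../..O/.XO]-1
p2 X@[X../.OO/.X.]: (0,1)[XX./.OO/.X.]-1* (0,2)[X.X/.OO/.X.]-1 (1,0)[X../XOO/.X.]-1 (2,0)[X../.OO/XX.]-1 (2,2)[X../.OO/.XX]-1
p3 O@[XX./.OO/.X.]: (0,2)[XXO/.OO/.X.]+1* (1,0)[XX./OOO/.X.]+1 (2,0)[XX./.OO/OX.]+1 (2,2)[XX./.OO/.XO]+1
p4 X@[XXO/.OO/.X.]: (1,0)[XXO/XOO/.X.]-1* (2,0)[XXO/.OO/XX.]-1 (2,2)[XXO/.OO/.XX]-1
p5 O@[XXO/XOO/.X.]: (2,0)[XXO/XOO/OX.]+1* (2,2)[XXO/XOO/.XO]-1
p6 X@[XXO/XOO/OX.] terminal -1; root [X../..O/.X.] d6

PV length from [X../..O/.X.]: 5 plies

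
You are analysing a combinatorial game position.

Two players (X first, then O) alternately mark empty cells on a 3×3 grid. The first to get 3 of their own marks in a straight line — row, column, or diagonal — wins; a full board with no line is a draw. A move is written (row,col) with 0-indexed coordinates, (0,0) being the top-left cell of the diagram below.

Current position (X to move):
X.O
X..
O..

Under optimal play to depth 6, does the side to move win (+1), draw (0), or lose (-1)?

value(X.O/X../O.., X) = +1

ply 1, X at X.O/X../O.. | (0,1)=-1→XXO/X../O..; (1,1)=+1→X.O/XX./O..*; (1,2)=-1→X.O/X.X/O..; (2,1)=-1→X.O/X../OX.; (2,2)=-1→X.O/X../O.X
ply 2, O at X.O/XX./O.. | (0,1)=-1→XOO/XX./O..*; (1,2)=-1→X.O/XXO/O..; (2,1)=-1→X.O/XX./OO.; (2,2)=-1→X.O/XX./O.O
ply 3, X at XOO/XX./O.. | (1,2)=+1→XOO/XXX/O..*; (2,1)=+1→XOO/XX./OX.; (2,2)=+1→XOO/XX./O.X
ply 4: XOO/XXX/O.. is terminal -1 (O); from X.O/X../O.. depth 6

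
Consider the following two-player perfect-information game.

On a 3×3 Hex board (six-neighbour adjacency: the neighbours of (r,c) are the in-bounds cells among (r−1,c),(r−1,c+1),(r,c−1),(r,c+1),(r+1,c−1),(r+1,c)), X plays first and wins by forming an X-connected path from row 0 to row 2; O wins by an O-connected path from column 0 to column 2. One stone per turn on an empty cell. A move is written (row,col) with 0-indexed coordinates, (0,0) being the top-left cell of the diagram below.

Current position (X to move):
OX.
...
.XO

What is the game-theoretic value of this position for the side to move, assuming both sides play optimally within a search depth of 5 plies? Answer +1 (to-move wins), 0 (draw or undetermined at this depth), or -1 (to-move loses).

[OX./.../.XO] X move#1: (0,2):+1/OXX/.../.XO*, (1,0):+1/OX./X../.XO, (1,1):+1/OX./.X./.XO, (1,2):+1/OX./..X/.XO, (2,0):+1/OX./.../XXO
[OXX/.../.XO] O move#2: (1,0):-1/OXX/O../.XO*, (1,1):-1/OXX/.O./.XO, (1,2):-1/OXX/..O/.XO, (2,0):-1/OXX/.../OXO
[OXX/O../.XO] X move#3: (1,1):+1/OXX/OX./.XO*, (1,2):+1/OXX/O.X/.XO, (2,0):+1/OXX/O../XXO
[OXX/OX./.XO] end (terminal -1, O#4); searched OX./.../.XO to 5

value(OX./.../.XO, X) = +1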